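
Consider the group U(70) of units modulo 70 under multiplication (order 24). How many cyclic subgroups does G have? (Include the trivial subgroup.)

12

Group the elements of G by the cyclic subgroup they generate; each cyclic subgroup of order d accounts for φ(d) elements.
Cyclic subgroups by order — order 1: 1; order 2: 3; order 3: 1; order 4: 2; order 6: 3; order 12: 2.
Total: 12.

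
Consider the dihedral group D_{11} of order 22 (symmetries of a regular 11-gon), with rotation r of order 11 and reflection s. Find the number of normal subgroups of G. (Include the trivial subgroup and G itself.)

3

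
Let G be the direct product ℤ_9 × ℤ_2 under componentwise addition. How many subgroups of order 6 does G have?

1

|G| = 18 and 6 | 18, so subgroups of order 6 are possible by Lagrange.
The subgroups of order 6 are: {(0,0), (0,1), (3,0), (3,1), (6,0), (6,1)}.
So G has 1 subgroup of order 6.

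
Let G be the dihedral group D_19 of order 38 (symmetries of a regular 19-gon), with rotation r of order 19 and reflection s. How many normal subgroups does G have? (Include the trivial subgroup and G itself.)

G has 22 subgroups. Checking conjugation-invariance by order — order 1: 1/1 normal; order 2: 0/19 normal; order 19: 1/1 normal; order 38: 1/1 normal.
Total normal subgroups: 3.

3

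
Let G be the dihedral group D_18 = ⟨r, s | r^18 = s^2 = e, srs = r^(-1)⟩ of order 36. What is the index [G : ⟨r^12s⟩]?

18

|⟨r^12s⟩| = 2 and |G| = 36.
By Lagrange, [G : H] = |G|/|H| = 36/2 = 18.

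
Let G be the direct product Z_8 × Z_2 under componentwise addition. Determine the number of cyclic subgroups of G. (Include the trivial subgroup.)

Each element a generates a cyclic subgroup ⟨a⟩; distinct elements may generate the same one (a cyclic group of order d has φ(d) generators).
Cyclic subgroups by order — order 1: 1; order 2: 3; order 4: 2; order 8: 2.
Total: 8.

8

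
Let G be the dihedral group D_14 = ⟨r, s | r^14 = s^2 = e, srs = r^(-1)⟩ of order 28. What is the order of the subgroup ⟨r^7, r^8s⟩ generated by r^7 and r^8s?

|⟨r^7⟩| = 2 and |⟨r^8s⟩| = 2, so |H| is a multiple of lcm(2, 2) = 2 and divides |G| = 28.
Closing under the operation: H = {e, r^7, rs, r^8s}, so |H| = 4.

4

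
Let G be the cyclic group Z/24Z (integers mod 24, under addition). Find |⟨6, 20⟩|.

|⟨6⟩| = 4 and |⟨20⟩| = 6, so |H| is a multiple of lcm(4, 6) = 12 and divides |G| = 24.
Closing under the operation: H = {0, 2, 4, 6, 8, 10, 12, 14, 16, 18, 20, 22}, so |H| = 12.

12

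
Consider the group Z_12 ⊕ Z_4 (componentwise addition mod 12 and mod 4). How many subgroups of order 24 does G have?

3

|G| = 48 and 24 | 48, so subgroups of order 24 are possible by Lagrange.
The subgroups of order 24 are: {(0,0), (0,1), (0,2), (0,3), (2,0), (2,1), (2,2), (2,3), (4,0), (4,1), (4,2), (4,3), (6,0), (6,1), (6,2), (6,3), (8,0), (8,1), (8,2), (8,3), (10,0), (10,1), (10,2), (10,3)}; {(0,0), (0,2), (1,0), (1,2), (2,0), (2,2), (3,0), (3,2), (4,0), (4,2), (5,0), (5,2), (6,0), (6,2), (7,0), (7,2), (8,0), (8,2), (9,0), (9,2), (10,0), (10,2), (11,0), (11,2)}; {(0,0), (0,2), (1,1), (1,3), (2,0), (2,2), (3,1), (3,3), (4,0), (4,2), (5,1), (5,3), (6,0), (6,2), (7,1), (7,3), (8,0), (8,2), (9,1), (9,3), (10,0), (10,2), (11,1), (11,3)}.
So G has 3 subgroups of order 24.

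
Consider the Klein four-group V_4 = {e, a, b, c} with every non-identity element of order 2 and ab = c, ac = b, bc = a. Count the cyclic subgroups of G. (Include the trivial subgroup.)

A cyclic subgroup of order d is generated by each of its φ(d) elements of order d, so the cyclic subgroups of order d number (#elements of order d)/φ(d).
Cyclic subgroups by order — order 1: 1; order 2: 3.
Total: 4.

4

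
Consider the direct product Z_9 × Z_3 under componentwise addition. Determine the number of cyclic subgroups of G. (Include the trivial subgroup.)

8

Each element a generates a cyclic subgroup ⟨a⟩; distinct elements may generate the same one (a cyclic group of order d has φ(d) generators).
Cyclic subgroups by order — order 1: 1; order 3: 4; order 9: 3.
Total: 8.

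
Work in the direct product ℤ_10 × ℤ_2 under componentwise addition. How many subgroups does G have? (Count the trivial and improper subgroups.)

|G| = 20, so by Lagrange every subgroup order divides 20. Divisors: 1, 2, 4, 5, 10, 20.
Subgroups by order — order 1: 1; order 2: 3; order 4: 1; order 5: 1; order 10: 3; order 20: 1.
Total: 1 + 3 + 1 + 1 + 3 + 1 = 10.

10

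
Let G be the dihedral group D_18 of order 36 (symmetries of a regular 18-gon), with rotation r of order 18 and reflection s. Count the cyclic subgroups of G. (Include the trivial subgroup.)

24

Group the elements of G by the cyclic subgroup they generate; each cyclic subgroup of order d accounts for φ(d) elements.
Cyclic subgroups by order — order 1: 1; order 2: 19; order 3: 1; order 6: 1; order 9: 1; order 18: 1.
Total: 24.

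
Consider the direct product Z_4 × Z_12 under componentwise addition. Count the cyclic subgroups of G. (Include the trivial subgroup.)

A cyclic subgroup of order d is generated by each of its φ(d) elements of order d, so the cyclic subgroups of order d number (#elements of order d)/φ(d).
Cyclic subgroups by order — order 1: 1; order 2: 3; order 3: 1; order 4: 6; order 6: 3; order 12: 6.
Total: 20.

20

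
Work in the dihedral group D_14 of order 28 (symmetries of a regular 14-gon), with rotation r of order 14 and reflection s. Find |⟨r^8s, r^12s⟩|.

14

|⟨r^8s⟩| = 2 and |⟨r^12s⟩| = 2, so |H| is a multiple of lcm(2, 2) = 2 and divides |G| = 28.
Closing under the operation: H = {e, r^2, r^4, r^6, r^8, r^10, r^12, s, r^2s, r^4s, r^6s, r^8s, r^10s, r^12s}, so |H| = 14.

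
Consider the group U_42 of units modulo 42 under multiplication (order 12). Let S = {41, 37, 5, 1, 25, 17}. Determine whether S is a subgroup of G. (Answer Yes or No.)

|S| = 6 divides |G| = 12, consistent with Lagrange.
S contains the identity, every element's inverse is in S, and S is closed under ·: it is a subgroup.
In fact S = ⟨17⟩.

Yes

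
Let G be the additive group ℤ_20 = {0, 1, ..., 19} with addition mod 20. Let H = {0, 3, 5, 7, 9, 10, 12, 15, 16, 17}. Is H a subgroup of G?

7 ∈ H but its inverse 13 ∉ H, so H is not a subgroup.

No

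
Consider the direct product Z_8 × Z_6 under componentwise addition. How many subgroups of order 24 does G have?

|G| = 48 and 24 | 48, so subgroups of order 24 are possible by Lagrange.
The subgroups of order 24 are: {(0,0), (0,1), (0,2), (0,3), (0,4), (0,5), (2,0), (2,1), (2,2), (2,3), (2,4), (2,5), (4,0), (4,1), (4,2), (4,3), (4,4), (4,5), (6,0), (6,1), (6,2), (6,3), (6,4), (6,5)}; {(0,0), (0,2), (0,4), (1,0), (1,2), (1,4), (2,0), (2,2), (2,4), (3,0), (3,2), (3,4), (4,0), (4,2), (4,4), (5,0), (5,2), (5,4), (6,0), (6,2), (6,4), (7,0), (7,2), (7,4)}; {(0,0), (0,2), (0,4), (1,1), (1,3), (1,5), (2,0), (2,2), (2,4), (3,1), (3,3), (3,5), (4,0), (4,2), (4,4), (5,1), (5,3), (5,5), (6,0), (6,2), (6,4), (7,1), (7,3), (7,5)}.
So G has 3 subgroups of order 24.

3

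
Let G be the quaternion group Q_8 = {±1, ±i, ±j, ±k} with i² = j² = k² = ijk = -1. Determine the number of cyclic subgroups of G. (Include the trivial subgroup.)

Group the elements of G by the cyclic subgroup they generate; each cyclic subgroup of order d accounts for φ(d) elements.
Cyclic subgroups by order — order 1: 1; order 2: 1; order 4: 3.
Total: 5.

5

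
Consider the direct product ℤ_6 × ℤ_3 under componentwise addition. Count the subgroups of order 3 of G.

4

|G| = 18 and 3 | 18, so subgroups of order 3 are possible by Lagrange.
The subgroups of order 3 are: {(0,0), (0,1), (0,2)}; {(0,0), (2,0), (4,0)}; {(0,0), (2,1), (4,2)}; {(0,0), (2,2), (4,1)}.
So G has 4 subgroups of order 3.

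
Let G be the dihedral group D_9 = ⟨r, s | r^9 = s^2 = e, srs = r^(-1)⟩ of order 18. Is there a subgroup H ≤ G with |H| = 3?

3 | 18. A subgroup of order 3 is {e, r^3, r^6}.

Yes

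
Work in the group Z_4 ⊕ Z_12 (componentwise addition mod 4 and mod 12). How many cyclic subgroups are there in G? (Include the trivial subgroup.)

A cyclic subgroup of order d is generated by each of its φ(d) elements of order d, so the cyclic subgroups of order d number (#elements of order d)/φ(d).
Cyclic subgroups by order — order 1: 1; order 2: 3; order 3: 1; order 4: 6; order 6: 3; order 12: 6.
Total: 20.

20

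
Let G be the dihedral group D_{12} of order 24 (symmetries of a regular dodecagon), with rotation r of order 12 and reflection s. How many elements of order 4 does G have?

2

The elements of order 4 are: r^3, r^9.
That's 2.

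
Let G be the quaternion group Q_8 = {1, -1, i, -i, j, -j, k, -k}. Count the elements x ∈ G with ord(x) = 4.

6

The elements of order 4 are: i, -i, j, -j, k, -k.
That's 6.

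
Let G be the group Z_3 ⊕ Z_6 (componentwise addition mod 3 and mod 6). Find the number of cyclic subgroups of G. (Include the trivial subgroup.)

10

Each element a generates a cyclic subgroup ⟨a⟩; distinct elements may generate the same one (a cyclic group of order d has φ(d) generators).
Cyclic subgroups by order — order 1: 1; order 2: 1; order 3: 4; order 6: 4.
Total: 10.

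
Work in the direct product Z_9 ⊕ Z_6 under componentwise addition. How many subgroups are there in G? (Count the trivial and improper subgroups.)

20

|G| = 54, so by Lagrange every subgroup order divides 54. Divisors: 1, 2, 3, 6, 9, 18, 27, 54.
Subgroups by order — order 1: 1; order 2: 1; order 3: 4; order 6: 4; order 9: 4; order 18: 4; order 27: 1; order 54: 1.
Total: 1 + 1 + 4 + 4 + 4 + 4 + 1 + 1 = 20.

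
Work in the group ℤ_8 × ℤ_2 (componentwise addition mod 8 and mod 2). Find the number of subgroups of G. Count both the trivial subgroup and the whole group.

11

|G| = 16, so by Lagrange every subgroup order divides 16. Divisors: 1, 2, 4, 8, 16.
Subgroups by order — order 1: 1; order 2: 3; order 4: 3; order 8: 3; order 16: 1.
Total: 1 + 3 + 3 + 3 + 1 = 11.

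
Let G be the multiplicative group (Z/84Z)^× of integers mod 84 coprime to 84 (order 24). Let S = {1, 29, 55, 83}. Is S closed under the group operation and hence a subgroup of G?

|S| = 4 divides |G| = 24, consistent with Lagrange.
S contains the identity, every element's inverse is in S, and S is closed under ·: it is a subgroup.

Yes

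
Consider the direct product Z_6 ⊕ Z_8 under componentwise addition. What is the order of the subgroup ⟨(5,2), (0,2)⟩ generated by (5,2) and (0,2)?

|⟨(5,2)⟩| = 12 and |⟨(0,2)⟩| = 4, so |H| is a multiple of lcm(12, 4) = 12 and divides |G| = 48.
Closing under the operation: H = {(0,0), (0,2), (0,4), (0,6), (1,0), (1,2), (1,4), (1,6), (2,0), (2,2), (2,4), (2,6), (3,0), (3,2), (3,4), (3,6), (4,0), (4,2), (4,4), (4,6), (5,0), (5,2), (5,4), (5,6)}, so |H| = 24.

24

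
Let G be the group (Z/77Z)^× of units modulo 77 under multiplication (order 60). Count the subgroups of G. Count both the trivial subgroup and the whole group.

20

|G| = 60, so by Lagrange every subgroup order divides 60. Divisors: 1, 2, 3, 4, 5, 6, 10, 12, 15, 20, 30, 60.
Subgroups by order — order 1: 1; order 2: 3; order 3: 1; order 4: 1; order 5: 1; order 6: 3; order 10: 3; order 12: 1; order 15: 1; order 20: 1; order 30: 3; order 60: 1.
Total: 1 + 3 + 1 + 1 + 1 + 3 + 3 + 1 + 1 + 1 + 3 + 1 = 20.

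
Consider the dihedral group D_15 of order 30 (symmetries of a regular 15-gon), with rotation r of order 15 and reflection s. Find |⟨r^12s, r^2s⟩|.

6

|⟨r^12s⟩| = 2 and |⟨r^2s⟩| = 2, so |H| is a multiple of lcm(2, 2) = 2 and divides |G| = 30.
Closing under the operation: H = {e, r^5, r^10, r^2s, r^7s, r^12s}, so |H| = 6.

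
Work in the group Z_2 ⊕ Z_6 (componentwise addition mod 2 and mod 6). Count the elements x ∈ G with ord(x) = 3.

2

An element (a,b) has order lcm(ord(a), ord(b)); count pairs with lcm equal to 3.
Enumerating gives 2 such elements.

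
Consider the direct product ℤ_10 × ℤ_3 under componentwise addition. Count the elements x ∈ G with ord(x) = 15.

An element (a,b) has order lcm(ord(a), ord(b)); count pairs with lcm equal to 15.
Enumerating gives 8 such elements.

8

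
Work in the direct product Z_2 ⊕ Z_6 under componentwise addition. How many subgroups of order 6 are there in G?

3

|G| = 12 and 6 | 12, so subgroups of order 6 are possible by Lagrange.
The subgroups of order 6 are: {(0,0), (0,1), (0,2), (0,3), (0,4), (0,5)}; {(0,0), (0,2), (0,4), (1,0), (1,2), (1,4)}; {(0,0), (0,2), (0,4), (1,1), (1,3), (1,5)}.
So G has 3 subgroups of order 6.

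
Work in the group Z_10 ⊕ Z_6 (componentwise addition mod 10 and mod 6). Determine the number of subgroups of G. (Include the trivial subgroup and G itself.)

20

|G| = 60, so by Lagrange every subgroup order divides 60. Divisors: 1, 2, 3, 4, 5, 6, 10, 12, 15, 20, 30, 60.
Subgroups by order — order 1: 1; order 2: 3; order 3: 1; order 4: 1; order 5: 1; order 6: 3; order 10: 3; order 12: 1; order 15: 1; order 20: 1; order 30: 3; order 60: 1.
Total: 1 + 3 + 1 + 1 + 1 + 3 + 3 + 1 + 1 + 1 + 3 + 1 = 20.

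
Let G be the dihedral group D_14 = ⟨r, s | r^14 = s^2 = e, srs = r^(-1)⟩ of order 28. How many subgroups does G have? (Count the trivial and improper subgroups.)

28

|G| = 28, so by Lagrange every subgroup order divides 28. Divisors: 1, 2, 4, 7, 14, 28.
Subgroups by order — order 1: 1; order 2: 15; order 4: 7; order 7: 1; order 14: 3; order 28: 1.
Total: 1 + 15 + 7 + 1 + 3 + 1 = 28.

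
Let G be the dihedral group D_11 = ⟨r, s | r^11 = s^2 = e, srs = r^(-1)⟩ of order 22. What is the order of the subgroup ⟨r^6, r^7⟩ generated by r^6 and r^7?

|⟨r^6⟩| = 11 and |⟨r^7⟩| = 11, so |H| is a multiple of lcm(11, 11) = 11 and divides |G| = 22.
Closing under the operation: H = {e, r, r^2, r^3, r^4, r^5, r^6, r^7, r^8, r^9, r^10}, so |H| = 11.

11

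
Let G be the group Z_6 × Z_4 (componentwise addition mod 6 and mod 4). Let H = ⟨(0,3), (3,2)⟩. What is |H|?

8

|⟨(0,3)⟩| = 4 and |⟨(3,2)⟩| = 2, so |H| is a multiple of lcm(4, 2) = 4 and divides |G| = 24.
Closing under the operation: H = {(0,0), (0,1), (0,2), (0,3), (3,0), (3,1), (3,2), (3,3)}, so |H| = 8.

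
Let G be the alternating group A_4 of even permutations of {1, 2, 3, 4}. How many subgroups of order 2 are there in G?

|G| = 12 and 2 | 12, so subgroups of order 2 are possible by Lagrange.
The subgroups of order 2 are: {e, (1 2)(3 4)}; {e, (1 3)(2 4)}; {e, (1 4)(2 3)}.
So G has 3 subgroups of order 2.

3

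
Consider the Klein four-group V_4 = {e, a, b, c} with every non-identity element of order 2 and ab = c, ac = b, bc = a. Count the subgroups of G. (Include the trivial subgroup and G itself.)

5

|G| = 4, so by Lagrange every subgroup order divides 4. Divisors: 1, 2, 4.
Subgroups by order — order 1: 1; order 2: 3; order 4: 1.
Total: 1 + 3 + 1 = 5.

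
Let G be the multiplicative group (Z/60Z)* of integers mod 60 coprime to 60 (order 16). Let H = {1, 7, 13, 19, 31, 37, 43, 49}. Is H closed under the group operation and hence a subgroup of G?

Yes

|H| = 8 divides |G| = 16, consistent with Lagrange.
H contains the identity, every element's inverse is in H, and H is closed under ·: it is a subgroup.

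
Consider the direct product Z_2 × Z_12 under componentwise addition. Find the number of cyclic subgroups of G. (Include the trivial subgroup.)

12

Each element a generates a cyclic subgroup ⟨a⟩; distinct elements may generate the same one (a cyclic group of order d has φ(d) generators).
Cyclic subgroups by order — order 1: 1; order 2: 3; order 3: 1; order 4: 2; order 6: 3; order 12: 2.
Total: 12.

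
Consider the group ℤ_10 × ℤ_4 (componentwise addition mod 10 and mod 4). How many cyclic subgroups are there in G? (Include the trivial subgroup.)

12

Group the elements of G by the cyclic subgroup they generate; each cyclic subgroup of order d accounts for φ(d) elements.
Cyclic subgroups by order — order 1: 1; order 2: 3; order 4: 2; order 5: 1; order 10: 3; order 20: 2.
Total: 12.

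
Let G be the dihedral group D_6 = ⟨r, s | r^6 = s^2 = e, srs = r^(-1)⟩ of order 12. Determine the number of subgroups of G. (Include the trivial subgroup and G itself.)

16

|G| = 12, so by Lagrange every subgroup order divides 12. Divisors: 1, 2, 3, 4, 6, 12.
Subgroups by order — order 1: 1; order 2: 7; order 3: 1; order 4: 3; order 6: 3; order 12: 1.
Total: 1 + 7 + 1 + 3 + 3 + 1 = 16.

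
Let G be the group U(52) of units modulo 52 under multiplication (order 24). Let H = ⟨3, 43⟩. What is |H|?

12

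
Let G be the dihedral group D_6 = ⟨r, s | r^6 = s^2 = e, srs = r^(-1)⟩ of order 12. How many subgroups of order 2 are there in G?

7

|G| = 12 and 2 | 12, so subgroups of order 2 are possible by Lagrange.
The subgroups of order 2 are: {e, r^2s}; {e, r^3}; {e, r^3s}; {e, r^4s}; … (7 in all).
So G has 7 subgroups of order 2.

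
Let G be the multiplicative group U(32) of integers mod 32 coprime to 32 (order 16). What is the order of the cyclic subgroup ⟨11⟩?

8

Compute successive powers of 11 mod 32: 11, 25, 19, 17, 27, 9, 3, 1; 11^8 ≡ 1 (mod 32).
So |⟨11⟩| = 8.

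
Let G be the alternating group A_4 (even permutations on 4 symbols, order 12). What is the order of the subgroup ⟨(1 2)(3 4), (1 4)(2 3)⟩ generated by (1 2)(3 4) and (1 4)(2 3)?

|⟨(1 2)(3 4)⟩| = 2 and |⟨(1 4)(2 3)⟩| = 2, so |H| is a multiple of lcm(2, 2) = 2 and divides |G| = 12.
Closing under the operation: H = {e, (1 2)(3 4), (1 3)(2 4), (1 4)(2 3)}, so |H| = 4.

4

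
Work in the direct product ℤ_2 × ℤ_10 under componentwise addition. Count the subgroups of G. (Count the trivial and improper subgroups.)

10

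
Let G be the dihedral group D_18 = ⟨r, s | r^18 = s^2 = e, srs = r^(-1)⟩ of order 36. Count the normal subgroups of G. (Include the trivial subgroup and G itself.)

G has 45 subgroups. Checking conjugation-invariance by order — order 1: 1/1 normal; order 2: 1/19 normal; order 3: 1/1 normal; order 4: 0/9 normal; order 6: 1/7 normal; order 9: 1/1 normal; order 12: 0/3 normal; order 18: 3/3 normal; order 36: 1/1 normal.
Total normal subgroups: 9.

9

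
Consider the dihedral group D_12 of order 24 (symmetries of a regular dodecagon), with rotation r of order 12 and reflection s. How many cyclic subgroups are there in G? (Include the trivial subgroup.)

18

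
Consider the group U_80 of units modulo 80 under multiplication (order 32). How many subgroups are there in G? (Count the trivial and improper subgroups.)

|G| = 32, so by Lagrange every subgroup order divides 32. Divisors: 1, 2, 4, 8, 16, 32.
Subgroups by order — order 1: 1; order 2: 7; order 4: 19; order 8: 19; order 16: 7; order 32: 1.
Total: 1 + 7 + 19 + 19 + 7 + 1 = 54.

54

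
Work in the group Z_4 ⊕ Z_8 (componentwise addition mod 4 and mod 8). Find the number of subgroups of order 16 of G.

3

|G| = 32 and 16 | 32, so subgroups of order 16 are possible by Lagrange.
The subgroups of order 16 are: {(0,0), (0,1), (0,2), (0,3), (0,4), (0,5), (0,6), (0,7), (2,0), (2,1), (2,2), (2,3), (2,4), (2,5), (2,6), (2,7)}; {(0,0), (0,2), (0,4), (0,6), (1,0), (1,2), (1,4), (1,6), (2,0), (2,2), (2,4), (2,6), (3,0), (3,2), (3,4), (3,6)}; {(0,0), (0,2), (0,4), (0,6), (1,1), (1,3), (1,5), (1,7), (2,0), (2,2), (2,4), (2,6), (3,1), (3,3), (3,5), (3,7)}.
So G has 3 subgroups of order 16.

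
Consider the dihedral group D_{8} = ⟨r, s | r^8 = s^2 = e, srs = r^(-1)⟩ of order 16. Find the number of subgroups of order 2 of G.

|G| = 16 and 2 | 16, so subgroups of order 2 are possible by Lagrange.
The subgroups of order 2 are: {e, r^2s}; {e, r^3s}; {e, r^4}; {e, r^4s}; … (9 in all).
So G has 9 subgroups of order 2.

9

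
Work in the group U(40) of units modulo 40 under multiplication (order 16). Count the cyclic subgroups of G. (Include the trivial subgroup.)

12

A cyclic subgroup of order d is generated by each of its φ(d) elements of order d, so the cyclic subgroups of order d number (#elements of order d)/φ(d).
Cyclic subgroups by order — order 1: 1; order 2: 7; order 4: 4.
Total: 12.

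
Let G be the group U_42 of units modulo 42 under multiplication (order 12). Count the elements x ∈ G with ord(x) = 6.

6

The elements of order 6 are: 5, 11, 17, 19, 23, 31.
That's 6.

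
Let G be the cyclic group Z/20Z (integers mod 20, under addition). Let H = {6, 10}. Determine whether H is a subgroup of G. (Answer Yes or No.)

The identity 0 ∉ H, so H is not a subgroup.

No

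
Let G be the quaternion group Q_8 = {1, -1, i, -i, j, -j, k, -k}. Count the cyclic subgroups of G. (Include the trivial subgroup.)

5

Group the elements of G by the cyclic subgroup they generate; each cyclic subgroup of order d accounts for φ(d) elements.
Cyclic subgroups by order — order 1: 1; order 2: 1; order 4: 3.
Total: 5.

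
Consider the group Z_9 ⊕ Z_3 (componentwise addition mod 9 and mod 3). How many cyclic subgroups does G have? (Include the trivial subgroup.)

8

Each element a generates a cyclic subgroup ⟨a⟩; distinct elements may generate the same one (a cyclic group of order d has φ(d) generators).
Cyclic subgroups by order — order 1: 1; order 3: 4; order 9: 3.
Total: 8.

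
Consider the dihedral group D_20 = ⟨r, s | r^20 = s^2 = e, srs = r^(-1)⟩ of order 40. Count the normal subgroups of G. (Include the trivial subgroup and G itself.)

9

G has 48 subgroups. Checking conjugation-invariance by order — order 1: 1/1 normal; order 2: 1/21 normal; order 4: 1/11 normal; order 5: 1/1 normal; order 8: 0/5 normal; order 10: 1/5 normal; order 20: 3/3 normal; order 40: 1/1 normal.
Total normal subgroups: 9.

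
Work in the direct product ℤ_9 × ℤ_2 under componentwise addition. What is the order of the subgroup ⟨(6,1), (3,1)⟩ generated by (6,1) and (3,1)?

|⟨(6,1)⟩| = 6 and |⟨(3,1)⟩| = 6, so |H| is a multiple of lcm(6, 6) = 6 and divides |G| = 18.
Closing under the operation: H = {(0,0), (0,1), (3,0), (3,1), (6,0), (6,1)}, so |H| = 6.

6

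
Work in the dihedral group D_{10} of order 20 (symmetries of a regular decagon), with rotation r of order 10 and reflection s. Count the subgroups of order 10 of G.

|G| = 20 and 10 | 20, so subgroups of order 10 are possible by Lagrange.
The subgroups of order 10 are: {e, r, r^2, r^3, r^4, r^5, r^6, r^7, r^8, r^9}; {e, r^2, r^4, r^6, r^8, s, r^2s, r^4s, r^6s, r^8s}; {e, r^2, r^4, r^6, r^8, rs, r^3s, r^5s, r^7s, r^9s}.
So G has 3 subgroups of order 10.

3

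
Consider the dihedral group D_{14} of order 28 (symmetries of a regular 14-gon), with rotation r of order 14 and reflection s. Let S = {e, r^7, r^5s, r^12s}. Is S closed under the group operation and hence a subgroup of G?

|S| = 4 divides |G| = 28, consistent with Lagrange.
S contains the identity, every element's inverse is in S, and S is closed under ·: it is a subgroup.

Yes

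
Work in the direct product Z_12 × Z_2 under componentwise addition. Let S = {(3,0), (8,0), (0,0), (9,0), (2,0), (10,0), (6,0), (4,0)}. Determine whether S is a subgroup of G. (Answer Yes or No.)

No

Closure fails: (9,0) + (4,0) = (1,0) ∉ S. So S is not a subgroup.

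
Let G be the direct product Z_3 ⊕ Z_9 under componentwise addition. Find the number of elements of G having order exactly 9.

An element (a,b) has order lcm(ord(a), ord(b)); count pairs with lcm equal to 9.
Enumerating gives 18 such elements.

18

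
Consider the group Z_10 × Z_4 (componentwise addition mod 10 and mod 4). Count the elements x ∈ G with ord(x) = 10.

12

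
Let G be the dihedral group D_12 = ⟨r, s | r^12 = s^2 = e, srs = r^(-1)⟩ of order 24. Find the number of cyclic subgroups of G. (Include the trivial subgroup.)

18

A cyclic subgroup of order d is generated by each of its φ(d) elements of order d, so the cyclic subgroups of order d number (#elements of order d)/φ(d).
Cyclic subgroups by order — order 1: 1; order 2: 13; order 3: 1; order 4: 1; order 6: 1; order 12: 1.
Total: 18.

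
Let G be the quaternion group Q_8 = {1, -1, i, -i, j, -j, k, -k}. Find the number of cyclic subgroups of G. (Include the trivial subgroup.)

5

Each element a generates a cyclic subgroup ⟨a⟩; distinct elements may generate the same one (a cyclic group of order d has φ(d) generators).
Cyclic subgroups by order — order 1: 1; order 2: 1; order 4: 3.
Total: 5.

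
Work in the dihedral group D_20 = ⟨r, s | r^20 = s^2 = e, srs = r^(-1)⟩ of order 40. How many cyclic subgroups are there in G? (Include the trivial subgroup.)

26

Each element a generates a cyclic subgroup ⟨a⟩; distinct elements may generate the same one (a cyclic group of order d has φ(d) generators).
Cyclic subgroups by order — order 1: 1; order 2: 21; order 4: 1; order 5: 1; order 10: 1; order 20: 1.
Total: 26.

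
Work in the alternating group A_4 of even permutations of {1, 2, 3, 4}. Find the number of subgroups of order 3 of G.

4

|G| = 12 and 3 | 12, so subgroups of order 3 are possible by Lagrange.
The subgroups of order 3 are: {e, (1 2 3), (1 3 2)}; {e, (1 2 4), (1 4 2)}; {e, (1 3 4), (1 4 3)}; {e, (2 3 4), (2 4 3)}.
So G has 4 subgroups of order 3.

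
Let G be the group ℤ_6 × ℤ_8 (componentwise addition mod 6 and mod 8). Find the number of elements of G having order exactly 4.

4

An element (a,b) has order lcm(ord(a), ord(b)); count pairs with lcm equal to 4.
Enumerating gives 4 such elements.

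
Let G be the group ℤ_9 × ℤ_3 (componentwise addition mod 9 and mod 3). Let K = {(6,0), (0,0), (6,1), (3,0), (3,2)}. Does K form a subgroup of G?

|K| = 5 does not divide |G| = 27, so by Lagrange K is not a subgroup.

No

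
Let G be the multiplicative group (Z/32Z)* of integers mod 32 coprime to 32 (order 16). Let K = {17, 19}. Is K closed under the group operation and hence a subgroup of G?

The identity 1 ∉ K, so K is not a subgroup.

No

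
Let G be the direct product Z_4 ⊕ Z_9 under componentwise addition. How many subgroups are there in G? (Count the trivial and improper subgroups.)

|G| = 36, so by Lagrange every subgroup order divides 36. Divisors: 1, 2, 3, 4, 6, 9, 12, 18, 36.
Subgroups by order — order 1: 1; order 2: 1; order 3: 1; order 4: 1; order 6: 1; order 9: 1; order 12: 1; order 18: 1; order 36: 1.
Total: 1 + 1 + 1 + 1 + 1 + 1 + 1 + 1 + 1 = 9.

9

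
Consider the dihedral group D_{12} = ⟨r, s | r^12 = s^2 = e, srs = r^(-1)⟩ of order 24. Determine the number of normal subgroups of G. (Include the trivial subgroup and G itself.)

9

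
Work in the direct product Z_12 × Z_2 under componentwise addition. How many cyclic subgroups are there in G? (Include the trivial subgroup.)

12

A cyclic subgroup of order d is generated by each of its φ(d) elements of order d, so the cyclic subgroups of order d number (#elements of order d)/φ(d).
Cyclic subgroups by order — order 1: 1; order 2: 3; order 3: 1; order 4: 2; order 6: 3; order 12: 2.
Total: 12.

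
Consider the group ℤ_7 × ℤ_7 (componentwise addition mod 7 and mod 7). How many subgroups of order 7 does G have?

|G| = 49 and 7 | 49, so subgroups of order 7 are possible by Lagrange.
The subgroups of order 7 are: {(0,0), (0,1), (0,2), (0,3), (0,4), (0,5), (0,6)}; {(0,0), (1,0), (2,0), (3,0), (4,0), (5,0), (6,0)}; {(0,0), (1,1), (2,2), (3,3), (4,4), (5,5), (6,6)}; {(0,0), (1,2), (2,4), (3,6), (4,1), (5,3), (6,5)}; … (8 in all).
So G has 8 subgroups of order 7.

8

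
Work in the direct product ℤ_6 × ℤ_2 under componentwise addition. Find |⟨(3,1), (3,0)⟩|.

4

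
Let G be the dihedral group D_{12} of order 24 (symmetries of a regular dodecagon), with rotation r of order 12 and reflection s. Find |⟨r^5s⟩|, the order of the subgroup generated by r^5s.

Computing powers of r^5s: the smallest k with (r^5s)^k = e is k = 2.

2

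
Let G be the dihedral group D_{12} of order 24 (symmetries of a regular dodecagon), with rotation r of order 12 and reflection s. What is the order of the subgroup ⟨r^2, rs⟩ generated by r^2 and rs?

|⟨r^2⟩| = 6 and |⟨rs⟩| = 2, so |H| is a multiple of lcm(6, 2) = 6 and divides |G| = 24.
Closing under the operation: H = {e, r^2, r^4, r^6, r^8, r^10, rs, r^3s, r^5s, r^7s, r^9s, r^11s}, so |H| = 12.

12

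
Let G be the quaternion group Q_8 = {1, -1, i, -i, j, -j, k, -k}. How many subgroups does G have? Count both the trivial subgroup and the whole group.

6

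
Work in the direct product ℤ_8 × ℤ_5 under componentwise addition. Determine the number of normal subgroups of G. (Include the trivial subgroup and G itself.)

8

G is abelian, so every subgroup is normal.
G has 8 subgroups in total, hence 8 normal subgroups.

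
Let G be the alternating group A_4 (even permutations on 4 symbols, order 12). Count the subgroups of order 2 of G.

3

|G| = 12 and 2 | 12, so subgroups of order 2 are possible by Lagrange.
The subgroups of order 2 are: {e, (1 2)(3 4)}; {e, (1 3)(2 4)}; {e, (1 4)(2 3)}.
So G has 3 subgroups of order 2.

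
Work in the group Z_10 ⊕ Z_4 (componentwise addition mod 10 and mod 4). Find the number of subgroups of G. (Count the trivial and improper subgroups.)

|G| = 40, so by Lagrange every subgroup order divides 40. Divisors: 1, 2, 4, 5, 8, 10, 20, 40.
Subgroups by order — order 1: 1; order 2: 3; order 4: 3; order 5: 1; order 8: 1; order 10: 3; order 20: 3; order 40: 1.
Total: 1 + 3 + 3 + 1 + 1 + 3 + 3 + 1 = 16.

16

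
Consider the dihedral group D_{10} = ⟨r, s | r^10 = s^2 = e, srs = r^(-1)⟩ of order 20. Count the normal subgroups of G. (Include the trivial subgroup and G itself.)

7

G has 22 subgroups. Checking conjugation-invariance by order — order 1: 1/1 normal; order 2: 1/11 normal; order 4: 0/5 normal; order 5: 1/1 normal; order 10: 3/3 normal; order 20: 1/1 normal.
Total normal subgroups: 7.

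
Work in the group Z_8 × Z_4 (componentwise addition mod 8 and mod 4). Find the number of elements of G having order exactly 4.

12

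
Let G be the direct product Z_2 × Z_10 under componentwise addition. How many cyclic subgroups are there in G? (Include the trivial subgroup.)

Group the elements of G by the cyclic subgroup they generate; each cyclic subgroup of order d accounts for φ(d) elements.
Cyclic subgroups by order — order 1: 1; order 2: 3; order 5: 1; order 10: 3.
Total: 8.

8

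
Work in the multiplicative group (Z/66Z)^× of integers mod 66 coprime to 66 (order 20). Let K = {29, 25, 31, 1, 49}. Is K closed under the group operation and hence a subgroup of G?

No

25 ∈ K but its inverse 37 ∉ K, so K is not a subgroup.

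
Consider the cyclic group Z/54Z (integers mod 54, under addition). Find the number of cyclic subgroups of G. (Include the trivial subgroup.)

Each element a generates a cyclic subgroup ⟨a⟩; distinct elements may generate the same one (a cyclic group of order d has φ(d) generators).
Cyclic subgroups by order — order 1: 1; order 2: 1; order 3: 1; order 6: 1; order 9: 1; order 18: 1; order 27: 1; order 54: 1.
Total: 8.

8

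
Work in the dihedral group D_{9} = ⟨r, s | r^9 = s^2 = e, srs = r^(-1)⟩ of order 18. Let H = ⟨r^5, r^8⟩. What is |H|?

9

|⟨r^5⟩| = 9 and |⟨r^8⟩| = 9, so |H| is a multiple of lcm(9, 9) = 9 and divides |G| = 18.
Closing under the operation: H = {e, r, r^2, r^3, r^4, r^5, r^6, r^7, r^8}, so |H| = 9.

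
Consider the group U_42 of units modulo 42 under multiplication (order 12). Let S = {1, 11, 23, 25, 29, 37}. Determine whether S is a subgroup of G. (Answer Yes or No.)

Yes

|S| = 6 divides |G| = 12, consistent with Lagrange.
S contains the identity, every element's inverse is in S, and S is closed under ·: it is a subgroup.
In fact S = ⟨23⟩.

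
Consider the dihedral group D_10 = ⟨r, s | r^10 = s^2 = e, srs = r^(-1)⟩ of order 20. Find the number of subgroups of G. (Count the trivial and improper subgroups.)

|G| = 20, so by Lagrange every subgroup order divides 20. Divisors: 1, 2, 4, 5, 10, 20.
Subgroups by order — order 1: 1; order 2: 11; order 4: 5; order 5: 1; order 10: 3; order 20: 1.
Total: 1 + 11 + 5 + 1 + 3 + 1 = 22.

22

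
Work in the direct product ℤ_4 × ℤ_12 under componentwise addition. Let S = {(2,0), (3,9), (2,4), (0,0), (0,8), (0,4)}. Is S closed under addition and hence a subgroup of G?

No

(2,4) ∈ S but its inverse (2,8) ∉ S, so S is not a subgroup.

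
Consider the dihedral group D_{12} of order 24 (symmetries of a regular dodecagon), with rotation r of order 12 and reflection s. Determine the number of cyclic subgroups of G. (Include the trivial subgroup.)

A cyclic subgroup of order d is generated by each of its φ(d) elements of order d, so the cyclic subgroups of order d number (#elements of order d)/φ(d).
Cyclic subgroups by order — order 1: 1; order 2: 13; order 3: 1; order 4: 1; order 6: 1; order 12: 1.
Total: 18.

18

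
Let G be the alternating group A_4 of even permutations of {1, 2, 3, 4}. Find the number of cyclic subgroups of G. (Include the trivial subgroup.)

8

Each element a generates a cyclic subgroup ⟨a⟩; distinct elements may generate the same one (a cyclic group of order d has φ(d) generators).
Cyclic subgroups by order — order 1: 1; order 2: 3; order 3: 4.
Total: 8.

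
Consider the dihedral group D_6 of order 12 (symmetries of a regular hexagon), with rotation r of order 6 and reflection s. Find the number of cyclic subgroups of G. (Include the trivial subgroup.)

Each element a generates a cyclic subgroup ⟨a⟩; distinct elements may generate the same one (a cyclic group of order d has φ(d) generators).
Cyclic subgroups by order — order 1: 1; order 2: 7; order 3: 1; order 6: 1.
Total: 10.

10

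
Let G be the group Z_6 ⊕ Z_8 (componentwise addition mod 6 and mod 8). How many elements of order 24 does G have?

An element (a,b) has order lcm(ord(a), ord(b)); count pairs with lcm equal to 24.
Enumerating gives 16 such elements.

16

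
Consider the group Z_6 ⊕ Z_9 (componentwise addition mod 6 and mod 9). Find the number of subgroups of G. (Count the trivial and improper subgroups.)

|G| = 54, so by Lagrange every subgroup order divides 54. Divisors: 1, 2, 3, 6, 9, 18, 27, 54.
Subgroups by order — order 1: 1; order 2: 1; order 3: 4; order 6: 4; order 9: 4; order 18: 4; order 27: 1; order 54: 1.
Total: 1 + 1 + 4 + 4 + 4 + 4 + 1 + 1 = 20.

20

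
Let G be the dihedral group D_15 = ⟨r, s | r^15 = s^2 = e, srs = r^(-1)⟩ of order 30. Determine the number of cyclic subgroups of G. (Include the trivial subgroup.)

19

Each element a generates a cyclic subgroup ⟨a⟩; distinct elements may generate the same one (a cyclic group of order d has φ(d) generators).
Cyclic subgroups by order — order 1: 1; order 2: 15; order 3: 1; order 5: 1; order 15: 1.
Total: 19.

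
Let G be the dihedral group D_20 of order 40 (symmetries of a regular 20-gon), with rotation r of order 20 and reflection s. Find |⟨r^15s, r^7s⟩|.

10

|⟨r^15s⟩| = 2 and |⟨r^7s⟩| = 2, so |H| is a multiple of lcm(2, 2) = 2 and divides |G| = 40.
Closing under the operation: H = {e, r^4, r^8, r^12, r^16, r^3s, r^7s, r^11s, r^15s, r^19s}, so |H| = 10.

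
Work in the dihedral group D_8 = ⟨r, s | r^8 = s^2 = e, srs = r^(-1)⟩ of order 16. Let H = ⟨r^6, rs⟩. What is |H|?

|⟨r^6⟩| = 4 and |⟨rs⟩| = 2, so |H| is a multiple of lcm(4, 2) = 4 and divides |G| = 16.
Closing under the operation: H = {e, r^2, r^4, r^6, rs, r^3s, r^5s, r^7s}, so |H| = 8.

8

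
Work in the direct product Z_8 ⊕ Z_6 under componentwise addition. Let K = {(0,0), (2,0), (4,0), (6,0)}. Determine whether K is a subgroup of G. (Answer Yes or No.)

|K| = 4 divides |G| = 48, consistent with Lagrange.
K contains the identity, every element's inverse is in K, and K is closed under +: it is a subgroup.
In fact K = ⟨(6,0)⟩.

Yes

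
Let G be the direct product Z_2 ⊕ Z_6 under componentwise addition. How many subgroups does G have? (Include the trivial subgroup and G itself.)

10

|G| = 12, so by Lagrange every subgroup order divides 12. Divisors: 1, 2, 3, 4, 6, 12.
Subgroups by order — order 1: 1; order 2: 3; order 3: 1; order 4: 1; order 6: 3; order 12: 1.
Total: 1 + 3 + 1 + 1 + 3 + 1 = 10.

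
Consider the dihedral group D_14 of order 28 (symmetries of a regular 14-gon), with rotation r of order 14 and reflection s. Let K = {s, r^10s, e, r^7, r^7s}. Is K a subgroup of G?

|K| = 5 does not divide |G| = 28, so by Lagrange K is not a subgroup.

No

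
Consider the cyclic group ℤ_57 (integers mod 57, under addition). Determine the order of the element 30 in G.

19

In ℤ_57, the order of an element a is n/gcd(a, n).
gcd(30, 57) = 3, so |⟨30⟩| = 57/3 = 19.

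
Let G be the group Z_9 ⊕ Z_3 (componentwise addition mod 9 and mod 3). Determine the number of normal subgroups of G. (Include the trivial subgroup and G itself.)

G is abelian, so every subgroup is normal.
G has 10 subgroups in total, hence 10 normal subgroups.

10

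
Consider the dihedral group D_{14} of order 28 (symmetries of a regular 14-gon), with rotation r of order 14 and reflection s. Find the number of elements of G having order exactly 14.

6

The elements of order 14 are: r, r^3, r^5, r^9, r^11, r^13.
That's 6.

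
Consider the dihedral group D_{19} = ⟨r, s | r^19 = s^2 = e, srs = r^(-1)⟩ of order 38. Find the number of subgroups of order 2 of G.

19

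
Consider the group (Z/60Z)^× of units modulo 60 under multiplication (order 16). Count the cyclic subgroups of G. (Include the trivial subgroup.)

12

Each element a generates a cyclic subgroup ⟨a⟩; distinct elements may generate the same one (a cyclic group of order d has φ(d) generators).
Cyclic subgroups by order — order 1: 1; order 2: 7; order 4: 4.
Total: 12.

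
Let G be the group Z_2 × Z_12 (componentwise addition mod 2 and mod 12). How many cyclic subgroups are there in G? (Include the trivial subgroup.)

12

A cyclic subgroup of order d is generated by each of its φ(d) elements of order d, so the cyclic subgroups of order d number (#elements of order d)/φ(d).
Cyclic subgroups by order — order 1: 1; order 2: 3; order 3: 1; order 4: 2; order 6: 3; order 12: 2.
Total: 12.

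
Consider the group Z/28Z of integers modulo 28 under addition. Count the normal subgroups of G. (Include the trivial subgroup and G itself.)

6

G is abelian, so every subgroup is normal.
G has 6 subgroups in total, hence 6 normal subgroups.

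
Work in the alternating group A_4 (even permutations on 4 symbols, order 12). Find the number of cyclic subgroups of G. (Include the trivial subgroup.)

8

A cyclic subgroup of order d is generated by each of its φ(d) elements of order d, so the cyclic subgroups of order d number (#elements of order d)/φ(d).
Cyclic subgroups by order — order 1: 1; order 2: 3; order 3: 4.
Total: 8.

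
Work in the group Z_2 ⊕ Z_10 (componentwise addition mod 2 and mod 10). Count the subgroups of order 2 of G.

3

|G| = 20 and 2 | 20, so subgroups of order 2 are possible by Lagrange.
The subgroups of order 2 are: {(0,0), (0,5)}; {(0,0), (1,0)}; {(0,0), (1,5)}.
So G has 3 subgroups of order 2.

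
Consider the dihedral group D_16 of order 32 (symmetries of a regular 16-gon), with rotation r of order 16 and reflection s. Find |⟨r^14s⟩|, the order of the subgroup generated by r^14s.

2

Computing powers of r^14s: the smallest k with (r^14s)^k = e is k = 2.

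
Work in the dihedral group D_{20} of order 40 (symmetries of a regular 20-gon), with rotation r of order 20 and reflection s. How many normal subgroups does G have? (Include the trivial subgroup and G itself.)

9

G has 48 subgroups. Checking conjugation-invariance by order — order 1: 1/1 normal; order 2: 1/21 normal; order 4: 1/11 normal; order 5: 1/1 normal; order 8: 0/5 normal; order 10: 1/5 normal; order 20: 3/3 normal; order 40: 1/1 normal.
Total normal subgroups: 9.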